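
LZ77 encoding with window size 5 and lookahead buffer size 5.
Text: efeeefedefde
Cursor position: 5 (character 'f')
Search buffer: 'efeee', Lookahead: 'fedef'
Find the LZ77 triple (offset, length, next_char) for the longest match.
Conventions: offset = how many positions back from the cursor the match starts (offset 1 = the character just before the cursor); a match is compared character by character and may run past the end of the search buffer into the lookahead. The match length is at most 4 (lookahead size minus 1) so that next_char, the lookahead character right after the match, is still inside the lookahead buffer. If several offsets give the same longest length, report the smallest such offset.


Try each offset into the search buffer:
  offset=1 (pos 4, char 'e'): match length 0
  offset=2 (pos 3, char 'e'): match length 0
  offset=3 (pos 2, char 'e'): match length 0
  offset=4 (pos 1, char 'f'): match length 2
  offset=5 (pos 0, char 'e'): match length 0
Longest match has length 2 at offset 4.
next_char = character at position 5 + 2 = 7 -> 'd'

Best match: offset=4, length=2 (matching 'fe' starting at position 1)
LZ77 triple: (4, 2, 'd')


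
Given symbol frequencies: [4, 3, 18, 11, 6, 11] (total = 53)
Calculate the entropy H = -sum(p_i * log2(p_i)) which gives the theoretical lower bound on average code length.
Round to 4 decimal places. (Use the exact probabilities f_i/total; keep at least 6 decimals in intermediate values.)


Per-symbol terms -p_i * log2(p_i) with p_i = f_i/53:
  p = 4/53 = 0.075472: log2(p) = -3.727920, -p*log2(p) = 0.281352
  p = 3/53 = 0.056604: log2(p) = -4.142958, -p*log2(p) = 0.234507
  p = 18/53 = 0.339623: log2(p) = -1.557995, -p*log2(p) = 0.529131
  p = 11/53 = 0.207547: log2(p) = -2.268489, -p*log2(p) = 0.470818
  p = 6/53 = 0.113208: log2(p) = -3.142958, -p*log2(p) = 0.355807
  p = 11/53 = 0.207547: log2(p) = -2.268489, -p*log2(p) = 0.470818
H = 0.281352 + 0.234507 + 0.529131 + 0.470818 + 0.355807 + 0.470818 = 2.342433

H = 2.3424 bits/symbol


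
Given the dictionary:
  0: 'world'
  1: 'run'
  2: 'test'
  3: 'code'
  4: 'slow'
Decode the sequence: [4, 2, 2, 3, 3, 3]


Look up each index in the dictionary:
  4 -> 'slow'
  2 -> 'test'
  2 -> 'test'
  3 -> 'code'
  3 -> 'code'
  3 -> 'code'

Decoded: "slow test test code code code"


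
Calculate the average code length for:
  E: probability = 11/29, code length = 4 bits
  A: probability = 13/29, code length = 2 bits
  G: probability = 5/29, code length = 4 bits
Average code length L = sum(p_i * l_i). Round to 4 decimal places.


Weighted contributions p_i * l_i:
  E: (11/29) * 4 = 44/29
  A: (13/29) * 2 = 26/29
  G: (5/29) * 4 = 20/29
Sum = (44 + 26 + 20)/29 = 90/29

L = 90/29 = 3.1034 bits/symbol


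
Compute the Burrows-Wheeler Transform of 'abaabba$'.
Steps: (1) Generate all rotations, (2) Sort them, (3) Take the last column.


Rotations (sorted):
  0: $abaabba -> last char: a
  1: a$abaabb -> last char: b
  2: aabba$ab -> last char: b
  3: abaabba$ -> last char: $
  4: abba$aba -> last char: a
  5: ba$abaab -> last char: b
  6: baabba$a -> last char: a
  7: bba$abaa -> last char: a


BWT = abb$abaa


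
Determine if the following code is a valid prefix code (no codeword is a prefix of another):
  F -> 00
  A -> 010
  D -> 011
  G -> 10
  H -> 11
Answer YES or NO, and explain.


Checking each pair (does one codeword prefix another?):
  F='00' vs A='010': no prefix
  F='00' vs D='011': no prefix
  F='00' vs G='10': no prefix
  F='00' vs H='11': no prefix
  A='010' vs F='00': no prefix
  A='010' vs D='011': no prefix
  A='010' vs G='10': no prefix
  A='010' vs H='11': no prefix
  D='011' vs F='00': no prefix
  D='011' vs A='010': no prefix
  D='011' vs G='10': no prefix
  D='011' vs H='11': no prefix
  G='10' vs F='00': no prefix
  G='10' vs A='010': no prefix
  G='10' vs D='011': no prefix
  G='10' vs H='11': no prefix
  H='11' vs F='00': no prefix
  H='11' vs A='010': no prefix
  H='11' vs D='011': no prefix
  H='11' vs G='10': no prefix
No violation found over all pairs.

YES -- this is a valid prefix code. No codeword is a prefix of any other codeword.


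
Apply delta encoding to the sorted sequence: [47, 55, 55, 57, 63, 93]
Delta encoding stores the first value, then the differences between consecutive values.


First value: 47
Deltas:
  55 - 47 = 8
  55 - 55 = 0
  57 - 55 = 2
  63 - 57 = 6
  93 - 63 = 30


Delta encoded: [47, 8, 0, 2, 6, 30]


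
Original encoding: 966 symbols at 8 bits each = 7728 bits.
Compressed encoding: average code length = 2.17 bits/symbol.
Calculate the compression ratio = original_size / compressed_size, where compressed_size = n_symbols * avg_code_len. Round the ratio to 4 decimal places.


original_size = n_symbols * orig_bits = 966 * 8 = 7728 bits
compressed_size = n_symbols * avg_code_len = 966 * 2.17 = 2096.22 bits
ratio = original_size / compressed_size = 7728 / 2096.22 = 3.6866

Compression ratio = 3.6866


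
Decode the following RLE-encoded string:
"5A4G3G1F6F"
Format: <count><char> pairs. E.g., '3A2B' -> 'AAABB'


Expanding each <count><char> pair:
  5A -> 'AAAAA'
  4G -> 'GGGG'
  3G -> 'GGG'
  1F -> 'F'
  6F -> 'FFFFFF'

Decoded = AAAAAGGGGGGGFFFFFFF


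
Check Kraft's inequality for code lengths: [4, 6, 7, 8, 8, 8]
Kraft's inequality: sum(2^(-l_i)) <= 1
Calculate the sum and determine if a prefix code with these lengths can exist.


Sum = 2^(-4) + 2^(-6) + 2^(-7) + 2^(-8) + 2^(-8) + 2^(-8)
    = 0.0625 + 0.015625 + 0.0078125 + 0.00390625 + 0.00390625 + 0.00390625
    = 25/256 = 0.09765625
Since 0.09765625 <= 1, Kraft's inequality IS satisfied.
A prefix code with these lengths CAN exist.

Kraft sum = 0.09765625. Satisfied.


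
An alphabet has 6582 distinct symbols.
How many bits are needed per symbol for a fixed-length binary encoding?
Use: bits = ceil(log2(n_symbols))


log2(6582) = 12.6843
Bracket: 2^12 = 4096 < 6582 <= 2^13 = 8192
So ceil(log2(6582)) = 13

bits = ceil(log2(6582)) = ceil(12.6843) = 13 bits


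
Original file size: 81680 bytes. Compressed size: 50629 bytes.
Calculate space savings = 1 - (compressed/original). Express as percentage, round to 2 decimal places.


ratio = compressed/original = 50629/81680 = 0.619846
savings = 1 - ratio = 1 - 0.619846 = 0.380154
as a percentage: 0.380154 * 100 = 38.02%

Space savings = 1 - 50629/81680 = 38.02%


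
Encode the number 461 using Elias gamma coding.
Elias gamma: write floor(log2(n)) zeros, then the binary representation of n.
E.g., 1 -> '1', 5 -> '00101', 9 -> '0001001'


num_bits = floor(log2(461)) + 1 = 9
leading_zeros = num_bits - 1 = 8
binary(461) = 111001101

Elias gamma(461) = '00000000' + '111001101' = 00000000111001101 (17 bits)


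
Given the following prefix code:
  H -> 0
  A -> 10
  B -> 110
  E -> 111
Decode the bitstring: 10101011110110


Decoding step by step:
Bits 10 -> A
Bits 10 -> A
Bits 10 -> A
Bits 111 -> E
Bits 10 -> A
Bits 110 -> B


Decoded message: AAAEAB


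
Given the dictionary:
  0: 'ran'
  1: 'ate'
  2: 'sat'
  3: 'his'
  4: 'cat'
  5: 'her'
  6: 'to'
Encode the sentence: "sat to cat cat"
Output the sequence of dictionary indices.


Look up each word in the dictionary:
  'sat' -> 2
  'to' -> 6
  'cat' -> 4
  'cat' -> 4

Encoded: [2, 6, 4, 4]


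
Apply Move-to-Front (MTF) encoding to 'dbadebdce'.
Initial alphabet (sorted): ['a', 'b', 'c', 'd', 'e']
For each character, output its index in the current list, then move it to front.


MTF encoding:
'd': index 3 in ['a', 'b', 'c', 'd', 'e'] -> ['d', 'a', 'b', 'c', 'e']
'b': index 2 in ['d', 'a', 'b', 'c', 'e'] -> ['b', 'd', 'a', 'c', 'e']
'a': index 2 in ['b', 'd', 'a', 'c', 'e'] -> ['a', 'b', 'd', 'c', 'e']
'd': index 2 in ['a', 'b', 'd', 'c', 'e'] -> ['d', 'a', 'b', 'c', 'e']
'e': index 4 in ['d', 'a', 'b', 'c', 'e'] -> ['e', 'd', 'a', 'b', 'c']
'b': index 3 in ['e', 'd', 'a', 'b', 'c'] -> ['b', 'e', 'd', 'a', 'c']
'd': index 2 in ['b', 'e', 'd', 'a', 'c'] -> ['d', 'b', 'e', 'a', 'c']
'c': index 4 in ['d', 'b', 'e', 'a', 'c'] -> ['c', 'd', 'b', 'e', 'a']
'e': index 3 in ['c', 'd', 'b', 'e', 'a'] -> ['e', 'c', 'd', 'b', 'a']


Output: [3, 2, 2, 2, 4, 3, 2, 4, 3]


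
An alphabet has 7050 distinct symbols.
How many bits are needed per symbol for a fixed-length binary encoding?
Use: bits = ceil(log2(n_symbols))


log2(7050) = 12.7834
Bracket: 2^12 = 4096 < 7050 <= 2^13 = 8192
So ceil(log2(7050)) = 13

bits = ceil(log2(7050)) = ceil(12.7834) = 13 bits


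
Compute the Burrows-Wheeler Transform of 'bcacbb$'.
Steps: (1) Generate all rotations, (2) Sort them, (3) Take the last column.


Rotations (sorted):
  0: $bcacbb -> last char: b
  1: acbb$bc -> last char: c
  2: b$bcacb -> last char: b
  3: bb$bcac -> last char: c
  4: bcacbb$ -> last char: $
  5: cacbb$b -> last char: b
  6: cbb$bca -> last char: a


BWT = bcbc$ba


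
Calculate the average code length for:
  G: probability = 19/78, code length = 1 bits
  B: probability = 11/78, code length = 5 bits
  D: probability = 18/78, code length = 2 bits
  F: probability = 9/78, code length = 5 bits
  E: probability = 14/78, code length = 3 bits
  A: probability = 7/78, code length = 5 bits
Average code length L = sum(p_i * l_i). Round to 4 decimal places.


Weighted contributions p_i * l_i:
  G: (19/78) * 1 = 19/78
  B: (11/78) * 5 = 55/78
  D: (18/78) * 2 = 36/78
  F: (9/78) * 5 = 45/78
  E: (14/78) * 3 = 42/78
  A: (7/78) * 5 = 35/78
Sum = (19 + 55 + 36 + 45 + 42 + 35)/78 = 232/78

L = 232/78 = 2.9744 bits/symbol


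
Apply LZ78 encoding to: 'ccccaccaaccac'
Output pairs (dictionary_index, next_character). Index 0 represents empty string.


LZ78 encoding steps:
Dictionary: {0: ''}
Step 1: w='' (idx 0), next='c' -> output (0, 'c'), add 'c' as idx 1
Step 2: w='c' (idx 1), next='c' -> output (1, 'c'), add 'cc' as idx 2
Step 3: w='c' (idx 1), next='a' -> output (1, 'a'), add 'ca' as idx 3
Step 4: w='cc' (idx 2), next='a' -> output (2, 'a'), add 'cca' as idx 4
Step 5: w='' (idx 0), next='a' -> output (0, 'a'), add 'a' as idx 5
Step 6: w='cca' (idx 4), next='c' -> output (4, 'c'), add 'ccac' as idx 6


Encoded: [(0, 'c'), (1, 'c'), (1, 'a'), (2, 'a'), (0, 'a'), (4, 'c')]


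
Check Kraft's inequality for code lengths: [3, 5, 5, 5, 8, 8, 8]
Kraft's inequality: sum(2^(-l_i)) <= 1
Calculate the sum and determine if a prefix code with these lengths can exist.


Sum = 2^(-3) + 2^(-5) + 2^(-5) + 2^(-5) + 2^(-8) + 2^(-8) + 2^(-8)
    = 0.125 + 0.03125 + 0.03125 + 0.03125 + 0.00390625 + 0.00390625 + 0.00390625
    = 59/256 = 0.23046875
Since 0.23046875 <= 1, Kraft's inequality IS satisfied.
A prefix code with these lengths CAN exist.

Kraft sum = 0.23046875. Satisfied.


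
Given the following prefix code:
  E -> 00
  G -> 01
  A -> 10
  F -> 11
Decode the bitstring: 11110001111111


Decoding step by step:
Bits 11 -> F
Bits 11 -> F
Bits 00 -> E
Bits 01 -> G
Bits 11 -> F
Bits 11 -> F
Bits 11 -> F


Decoded message: FFEGFFF


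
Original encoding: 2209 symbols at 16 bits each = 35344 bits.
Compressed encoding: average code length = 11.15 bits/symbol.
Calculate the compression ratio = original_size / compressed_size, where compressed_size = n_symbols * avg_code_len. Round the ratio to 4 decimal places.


original_size = n_symbols * orig_bits = 2209 * 16 = 35344 bits
compressed_size = n_symbols * avg_code_len = 2209 * 11.15 = 24630.35 bits
ratio = original_size / compressed_size = 35344 / 24630.35 = 1.435

Compression ratio = 1.435


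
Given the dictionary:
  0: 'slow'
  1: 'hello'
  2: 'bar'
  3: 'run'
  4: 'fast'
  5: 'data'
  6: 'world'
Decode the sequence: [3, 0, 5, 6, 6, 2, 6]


Look up each index in the dictionary:
  3 -> 'run'
  0 -> 'slow'
  5 -> 'data'
  6 -> 'world'
  6 -> 'world'
  2 -> 'bar'
  6 -> 'world'

Decoded: "run slow data world world bar world"


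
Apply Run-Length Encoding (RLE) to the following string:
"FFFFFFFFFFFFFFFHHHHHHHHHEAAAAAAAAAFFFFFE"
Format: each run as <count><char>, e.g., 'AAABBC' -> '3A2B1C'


Scanning runs left to right:
  i=0: run of 'F' x 15 -> '15F'
  i=15: run of 'H' x 9 -> '9H'
  i=24: run of 'E' x 1 -> '1E'
  i=25: run of 'A' x 9 -> '9A'
  i=34: run of 'F' x 5 -> '5F'
  i=39: run of 'E' x 1 -> '1E'

RLE = 15F9H1E9A5F1E


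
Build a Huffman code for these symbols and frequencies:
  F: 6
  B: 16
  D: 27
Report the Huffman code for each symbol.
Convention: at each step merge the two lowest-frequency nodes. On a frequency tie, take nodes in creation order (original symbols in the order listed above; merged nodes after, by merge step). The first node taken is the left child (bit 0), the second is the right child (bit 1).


Huffman tree construction:
Step 1: Merge F(6) + B(16) = 22
Step 2: Merge (F+B)(22) + D(27) = 49
Read each symbol's code off the tree from the root (left child = 0, right child = 1).

Codes:
  F: 00 (length 2)
  B: 01 (length 2)
  D: 1 (length 1)
Average code length: 71/49 = 1.4490 bits/symbol


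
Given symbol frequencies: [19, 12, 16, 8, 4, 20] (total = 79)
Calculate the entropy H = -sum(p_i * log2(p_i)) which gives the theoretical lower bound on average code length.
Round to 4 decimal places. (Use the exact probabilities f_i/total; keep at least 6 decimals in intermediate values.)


Per-symbol terms -p_i * log2(p_i) with p_i = f_i/79:
  p = 19/79 = 0.240506: log2(p) = -2.055853, -p*log2(p) = 0.494446
  p = 12/79 = 0.151899: log2(p) = -2.718818, -p*log2(p) = 0.412985
  p = 16/79 = 0.202532: log2(p) = -2.303781, -p*log2(p) = 0.466589
  p = 8/79 = 0.101266: log2(p) = -3.303781, -p*log2(p) = 0.334560
  p = 4/79 = 0.050633: log2(p) = -4.303781, -p*log2(p) = 0.217913
  p = 20/79 = 0.253165: log2(p) = -1.981853, -p*log2(p) = 0.501735
H = 0.494446 + 0.412985 + 0.466589 + 0.334560 + 0.217913 + 0.501735 = 2.428228

H = 2.4282 bits/symbol


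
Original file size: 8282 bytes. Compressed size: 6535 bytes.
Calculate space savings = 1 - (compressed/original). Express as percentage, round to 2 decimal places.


ratio = compressed/original = 6535/8282 = 0.789061
savings = 1 - ratio = 1 - 0.789061 = 0.210939
as a percentage: 0.210939 * 100 = 21.09%

Space savings = 1 - 6535/8282 = 21.09%


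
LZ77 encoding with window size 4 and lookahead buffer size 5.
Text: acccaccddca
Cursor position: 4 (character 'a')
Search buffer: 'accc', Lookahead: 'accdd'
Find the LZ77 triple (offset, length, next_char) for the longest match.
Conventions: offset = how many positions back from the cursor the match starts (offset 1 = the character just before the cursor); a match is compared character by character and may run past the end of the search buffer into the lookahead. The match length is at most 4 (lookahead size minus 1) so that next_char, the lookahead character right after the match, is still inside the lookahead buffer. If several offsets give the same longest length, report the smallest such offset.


Try each offset into the search buffer:
  offset=1 (pos 3, char 'c'): match length 0
  offset=2 (pos 2, char 'c'): match length 0
  offset=3 (pos 1, char 'c'): match length 0
  offset=4 (pos 0, char 'a'): match length 3
Longest match has length 3 at offset 4.
next_char = character at position 4 + 3 = 7 -> 'd'

Best match: offset=4, length=3 (matching 'acc' starting at position 0)
LZ77 triple: (4, 3, 'd')


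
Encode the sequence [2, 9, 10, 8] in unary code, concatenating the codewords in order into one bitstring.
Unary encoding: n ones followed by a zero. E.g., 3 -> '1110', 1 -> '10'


Encode each number as n ones followed by a terminating 0:
  2 -> 110 (3 bits)
  9 -> 1111111110 (10 bits)
  10 -> 11111111110 (11 bits)
  8 -> 111111110 (9 bits)
Total length = 3 + 10 + 11 + 9 = 33 bits.

Unary([2, 9, 10, 8]) = 110111111111011111111110111111110 (33 bits)


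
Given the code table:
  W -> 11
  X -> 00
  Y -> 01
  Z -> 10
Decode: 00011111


Decoding:
00 -> X
01 -> Y
11 -> W
11 -> W


Result: XYWW


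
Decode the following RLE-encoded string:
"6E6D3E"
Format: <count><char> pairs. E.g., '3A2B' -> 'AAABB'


Expanding each <count><char> pair:
  6E -> 'EEEEEE'
  6D -> 'DDDDDD'
  3E -> 'EEE'

Decoded = EEEEEEDDDDDDEEE


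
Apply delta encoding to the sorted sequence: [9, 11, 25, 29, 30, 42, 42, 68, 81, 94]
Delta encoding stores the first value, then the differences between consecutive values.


First value: 9
Deltas:
  11 - 9 = 2
  25 - 11 = 14
  29 - 25 = 4
  30 - 29 = 1
  42 - 30 = 12
  42 - 42 = 0
  68 - 42 = 26
  81 - 68 = 13
  94 - 81 = 13


Delta encoded: [9, 2, 14, 4, 1, 12, 0, 26, 13, 13]


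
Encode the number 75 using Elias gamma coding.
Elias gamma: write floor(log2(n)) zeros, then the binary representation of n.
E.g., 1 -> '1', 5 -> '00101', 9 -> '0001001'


num_bits = floor(log2(75)) + 1 = 7
leading_zeros = num_bits - 1 = 6
binary(75) = 1001011

Elias gamma(75) = '000000' + '1001011' = 0000001001011 (13 bits)


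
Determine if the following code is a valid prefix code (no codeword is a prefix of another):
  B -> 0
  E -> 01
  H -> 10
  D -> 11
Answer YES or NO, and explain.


Checking each pair (does one codeword prefix another?):
  B='0' vs E='01': prefix -- VIOLATION

NO -- this is NOT a valid prefix code. B (0) is a prefix of E (01).


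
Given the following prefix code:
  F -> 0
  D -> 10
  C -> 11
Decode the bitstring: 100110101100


Decoding step by step:
Bits 10 -> D
Bits 0 -> F
Bits 11 -> C
Bits 0 -> F
Bits 10 -> D
Bits 11 -> C
Bits 0 -> F
Bits 0 -> F


Decoded message: DFCFDCFF


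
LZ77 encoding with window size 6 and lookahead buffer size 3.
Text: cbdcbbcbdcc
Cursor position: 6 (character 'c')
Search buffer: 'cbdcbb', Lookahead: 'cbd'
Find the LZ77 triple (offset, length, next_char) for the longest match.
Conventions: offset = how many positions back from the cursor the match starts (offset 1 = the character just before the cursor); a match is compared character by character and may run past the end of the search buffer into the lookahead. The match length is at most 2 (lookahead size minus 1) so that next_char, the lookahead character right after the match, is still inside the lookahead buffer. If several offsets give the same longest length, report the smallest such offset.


Try each offset into the search buffer:
  offset=1 (pos 5, char 'b'): match length 0
  offset=2 (pos 4, char 'b'): match length 0
  offset=3 (pos 3, char 'c'): match length 2
  offset=4 (pos 2, char 'd'): match length 0
  offset=5 (pos 1, char 'b'): match length 0
  offset=6 (pos 0, char 'c'): match length 2
Longest match has length 2, found at offsets 3, 6; take the smallest, offset 3.
next_char = character at position 6 + 2 = 8 -> 'd'

Best match: offset=3, length=2 (matching 'cb' starting at position 3)
LZ77 triple: (3, 2, 'd')


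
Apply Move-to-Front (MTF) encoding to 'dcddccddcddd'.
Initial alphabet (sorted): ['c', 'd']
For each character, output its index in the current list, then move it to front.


MTF encoding:
'd': index 1 in ['c', 'd'] -> ['d', 'c']
'c': index 1 in ['d', 'c'] -> ['c', 'd']
'd': index 1 in ['c', 'd'] -> ['d', 'c']
'd': index 0 in ['d', 'c'] -> ['d', 'c']
'c': index 1 in ['d', 'c'] -> ['c', 'd']
'c': index 0 in ['c', 'd'] -> ['c', 'd']
'd': index 1 in ['c', 'd'] -> ['d', 'c']
'd': index 0 in ['d', 'c'] -> ['d', 'c']
'c': index 1 in ['d', 'c'] -> ['c', 'd']
'd': index 1 in ['c', 'd'] -> ['d', 'c']
'd': index 0 in ['d', 'c'] -> ['d', 'c']
'd': index 0 in ['d', 'c'] -> ['d', 'c']


Output: [1, 1, 1, 0, 1, 0, 1, 0, 1, 1, 0, 0]


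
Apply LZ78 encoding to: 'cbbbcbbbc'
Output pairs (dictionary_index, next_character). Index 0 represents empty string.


LZ78 encoding steps:
Dictionary: {0: ''}
Step 1: w='' (idx 0), next='c' -> output (0, 'c'), add 'c' as idx 1
Step 2: w='' (idx 0), next='b' -> output (0, 'b'), add 'b' as idx 2
Step 3: w='b' (idx 2), next='b' -> output (2, 'b'), add 'bb' as idx 3
Step 4: w='c' (idx 1), next='b' -> output (1, 'b'), add 'cb' as idx 4
Step 5: w='bb' (idx 3), next='c' -> output (3, 'c'), add 'bbc' as idx 5


Encoded: [(0, 'c'), (0, 'b'), (2, 'b'), (1, 'b'), (3, 'c')]


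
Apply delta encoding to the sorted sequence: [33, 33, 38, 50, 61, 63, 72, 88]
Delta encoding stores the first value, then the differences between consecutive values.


First value: 33
Deltas:
  33 - 33 = 0
  38 - 33 = 5
  50 - 38 = 12
  61 - 50 = 11
  63 - 61 = 2
  72 - 63 = 9
  88 - 72 = 16


Delta encoded: [33, 0, 5, 12, 11, 2, 9, 16]


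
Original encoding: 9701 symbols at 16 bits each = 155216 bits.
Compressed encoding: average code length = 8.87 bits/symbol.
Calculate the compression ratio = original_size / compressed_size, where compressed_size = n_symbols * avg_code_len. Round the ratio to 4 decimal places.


original_size = n_symbols * orig_bits = 9701 * 16 = 155216 bits
compressed_size = n_symbols * avg_code_len = 9701 * 8.87 = 86047.87 bits
ratio = original_size / compressed_size = 155216 / 86047.87 = 1.8038

Compression ratio = 1.8038


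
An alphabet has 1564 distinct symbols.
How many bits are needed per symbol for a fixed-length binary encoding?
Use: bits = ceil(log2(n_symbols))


log2(1564) = 10.611
Bracket: 2^10 = 1024 < 1564 <= 2^11 = 2048
So ceil(log2(1564)) = 11

bits = ceil(log2(1564)) = ceil(10.611) = 11 bits


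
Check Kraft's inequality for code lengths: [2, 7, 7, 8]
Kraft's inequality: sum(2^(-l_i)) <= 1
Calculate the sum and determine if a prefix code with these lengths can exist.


Sum = 2^(-2) + 2^(-7) + 2^(-7) + 2^(-8)
    = 0.25 + 0.0078125 + 0.0078125 + 0.00390625
    = 69/256 = 0.26953125
Since 0.26953125 <= 1, Kraft's inequality IS satisfied.
A prefix code with these lengths CAN exist.

Kraft sum = 0.26953125. Satisfied.


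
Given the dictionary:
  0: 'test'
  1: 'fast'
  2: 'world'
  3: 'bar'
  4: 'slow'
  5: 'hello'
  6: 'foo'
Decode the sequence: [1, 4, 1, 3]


Look up each index in the dictionary:
  1 -> 'fast'
  4 -> 'slow'
  1 -> 'fast'
  3 -> 'bar'

Decoded: "fast slow fast bar"


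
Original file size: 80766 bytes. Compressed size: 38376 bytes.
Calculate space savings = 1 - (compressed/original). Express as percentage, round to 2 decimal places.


ratio = compressed/original = 38376/80766 = 0.47515
savings = 1 - ratio = 1 - 0.47515 = 0.52485
as a percentage: 0.52485 * 100 = 52.48%

Space savings = 1 - 38376/80766 = 52.48%


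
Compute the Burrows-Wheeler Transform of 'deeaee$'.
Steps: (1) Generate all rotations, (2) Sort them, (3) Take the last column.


Rotations (sorted):
  0: $deeaee -> last char: e
  1: aee$dee -> last char: e
  2: deeaee$ -> last char: $
  3: e$deeae -> last char: e
  4: eaee$de -> last char: e
  5: ee$deea -> last char: a
  6: eeaee$d -> last char: d


BWT = ee$eead


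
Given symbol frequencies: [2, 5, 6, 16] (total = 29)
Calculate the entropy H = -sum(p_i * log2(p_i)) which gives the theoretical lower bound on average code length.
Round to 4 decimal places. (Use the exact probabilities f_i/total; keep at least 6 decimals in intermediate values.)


Per-symbol terms -p_i * log2(p_i) with p_i = f_i/29:
  p = 2/29 = 0.068966: log2(p) = -3.857981, -p*log2(p) = 0.266068
  p = 5/29 = 0.172414: log2(p) = -2.536053, -p*log2(p) = 0.437251
  p = 6/29 = 0.206897: log2(p) = -2.273018, -p*log2(p) = 0.470280
  p = 16/29 = 0.551724: log2(p) = -0.857981, -p*log2(p) = 0.473369
H = 0.266068 + 0.437251 + 0.470280 + 0.473369 = 1.646968

H = 1.647 bits/symbol


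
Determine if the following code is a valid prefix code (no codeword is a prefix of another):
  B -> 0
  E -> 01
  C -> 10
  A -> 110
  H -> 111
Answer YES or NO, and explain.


Checking each pair (does one codeword prefix another?):
  B='0' vs E='01': prefix -- VIOLATION

NO -- this is NOT a valid prefix code. B (0) is a prefix of E (01).


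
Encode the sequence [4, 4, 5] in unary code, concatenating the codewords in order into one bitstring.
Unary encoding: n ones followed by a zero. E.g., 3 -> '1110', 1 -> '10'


Encode each number as n ones followed by a terminating 0:
  4 -> 11110 (5 bits)
  4 -> 11110 (5 bits)
  5 -> 111110 (6 bits)
Total length = 5 + 5 + 6 = 16 bits.

Unary([4, 4, 5]) = 1111011110111110 (16 bits)


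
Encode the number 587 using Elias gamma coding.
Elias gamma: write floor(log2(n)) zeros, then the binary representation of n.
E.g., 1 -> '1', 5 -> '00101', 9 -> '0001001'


num_bits = floor(log2(587)) + 1 = 10
leading_zeros = num_bits - 1 = 9
binary(587) = 1001001011

Elias gamma(587) = '000000000' + '1001001011' = 0000000001001001011 (19 bits)


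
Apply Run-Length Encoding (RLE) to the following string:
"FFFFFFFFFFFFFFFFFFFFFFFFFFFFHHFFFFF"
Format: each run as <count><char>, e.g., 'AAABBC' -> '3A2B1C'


Scanning runs left to right:
  i=0: run of 'F' x 28 -> '28F'
  i=28: run of 'H' x 2 -> '2H'
  i=30: run of 'F' x 5 -> '5F'

RLE = 28F2H5F


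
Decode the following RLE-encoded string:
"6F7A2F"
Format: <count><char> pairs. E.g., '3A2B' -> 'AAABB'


Expanding each <count><char> pair:
  6F -> 'FFFFFF'
  7A -> 'AAAAAAA'
  2F -> 'FF'

Decoded = FFFFFFAAAAAAAFF


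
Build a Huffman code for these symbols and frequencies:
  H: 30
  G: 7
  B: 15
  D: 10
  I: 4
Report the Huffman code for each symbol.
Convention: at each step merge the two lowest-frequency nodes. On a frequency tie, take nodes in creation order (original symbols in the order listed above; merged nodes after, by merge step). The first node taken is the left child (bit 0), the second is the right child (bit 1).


Huffman tree construction:
Step 1: Merge I(4) + G(7) = 11
Step 2: Merge D(10) + (I+G)(11) = 21
Step 3: Merge B(15) + (D+(I+G))(21) = 36
Step 4: Merge H(30) + (B+(D+(I+G)))(36) = 66
Read each symbol's code off the tree from the root (left child = 0, right child = 1).

Codes:
  H: 0 (length 1)
  G: 1111 (length 4)
  B: 10 (length 2)
  D: 110 (length 3)
  I: 1110 (length 4)
Average code length: 134/66 = 2.0303 bits/symbol


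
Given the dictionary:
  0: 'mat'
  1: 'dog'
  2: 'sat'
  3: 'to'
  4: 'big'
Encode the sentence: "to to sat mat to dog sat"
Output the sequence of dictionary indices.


Look up each word in the dictionary:
  'to' -> 3
  'to' -> 3
  'sat' -> 2
  'mat' -> 0
  'to' -> 3
  'dog' -> 1
  'sat' -> 2

Encoded: [3, 3, 2, 0, 3, 1, 2]


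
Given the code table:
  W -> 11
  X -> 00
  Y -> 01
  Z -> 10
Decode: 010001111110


Decoding:
01 -> Y
00 -> X
01 -> Y
11 -> W
11 -> W
10 -> Z


Result: YXYWWZ


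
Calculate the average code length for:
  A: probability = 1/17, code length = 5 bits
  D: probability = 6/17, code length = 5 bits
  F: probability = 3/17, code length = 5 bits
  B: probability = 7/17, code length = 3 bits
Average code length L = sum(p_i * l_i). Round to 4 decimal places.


Weighted contributions p_i * l_i:
  A: (1/17) * 5 = 5/17
  D: (6/17) * 5 = 30/17
  F: (3/17) * 5 = 15/17
  B: (7/17) * 3 = 21/17
Sum = (5 + 30 + 15 + 21)/17 = 71/17

L = 71/17 = 4.1765 bits/symbol


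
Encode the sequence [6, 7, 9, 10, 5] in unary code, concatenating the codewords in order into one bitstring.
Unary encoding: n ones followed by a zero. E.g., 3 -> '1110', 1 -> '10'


Encode each number as n ones followed by a terminating 0:
  6 -> 1111110 (7 bits)
  7 -> 11111110 (8 bits)
  9 -> 1111111110 (10 bits)
  10 -> 11111111110 (11 bits)
  5 -> 111110 (6 bits)
Total length = 7 + 8 + 10 + 11 + 6 = 42 bits.

Unary([6, 7, 9, 10, 5]) = 111111011111110111111111011111111110111110 (42 bits)


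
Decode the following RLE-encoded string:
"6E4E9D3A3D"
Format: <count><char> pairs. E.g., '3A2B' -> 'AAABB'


Expanding each <count><char> pair:
  6E -> 'EEEEEE'
  4E -> 'EEEE'
  9D -> 'DDDDDDDDD'
  3A -> 'AAA'
  3D -> 'DDD'

Decoded = EEEEEEEEEEDDDDDDDDDAAADDD


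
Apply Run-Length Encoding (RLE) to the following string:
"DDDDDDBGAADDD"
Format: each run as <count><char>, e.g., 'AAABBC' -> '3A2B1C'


Scanning runs left to right:
  i=0: run of 'D' x 6 -> '6D'
  i=6: run of 'B' x 1 -> '1B'
  i=7: run of 'G' x 1 -> '1G'
  i=8: run of 'A' x 2 -> '2A'
  i=10: run of 'D' x 3 -> '3D'

RLE = 6D1B1G2A3D


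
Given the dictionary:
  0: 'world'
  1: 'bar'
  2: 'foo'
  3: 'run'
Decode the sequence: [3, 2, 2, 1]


Look up each index in the dictionary:
  3 -> 'run'
  2 -> 'foo'
  2 -> 'foo'
  1 -> 'bar'

Decoded: "run foo foo bar"


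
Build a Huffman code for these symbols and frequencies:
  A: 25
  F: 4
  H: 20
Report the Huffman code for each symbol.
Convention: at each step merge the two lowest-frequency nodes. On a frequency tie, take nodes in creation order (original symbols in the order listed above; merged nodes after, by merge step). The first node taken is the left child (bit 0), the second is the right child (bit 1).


Huffman tree construction:
Step 1: Merge F(4) + H(20) = 24
Step 2: Merge (F+H)(24) + A(25) = 49
Read each symbol's code off the tree from the root (left child = 0, right child = 1).

Codes:
  A: 1 (length 1)
  F: 00 (length 2)
  H: 01 (length 2)
Average code length: 73/49 = 1.4898 bits/symbol


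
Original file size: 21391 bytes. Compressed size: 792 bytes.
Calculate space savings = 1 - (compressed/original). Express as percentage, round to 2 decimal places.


ratio = compressed/original = 792/21391 = 0.037025
savings = 1 - ratio = 1 - 0.037025 = 0.962975
as a percentage: 0.962975 * 100 = 96.3%

Space savings = 1 - 792/21391 = 96.3%


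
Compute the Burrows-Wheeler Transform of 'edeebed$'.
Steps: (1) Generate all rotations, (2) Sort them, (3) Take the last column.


Rotations (sorted):
  0: $edeebed -> last char: d
  1: bed$edee -> last char: e
  2: d$edeebe -> last char: e
  3: deebed$e -> last char: e
  4: ebed$ede -> last char: e
  5: ed$edeeb -> last char: b
  6: edeebed$ -> last char: $
  7: eebed$ed -> last char: d


BWT = deeeeb$d


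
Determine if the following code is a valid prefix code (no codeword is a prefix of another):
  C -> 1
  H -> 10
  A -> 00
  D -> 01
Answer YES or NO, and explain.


Checking each pair (does one codeword prefix another?):
  C='1' vs H='10': prefix -- VIOLATION

NO -- this is NOT a valid prefix code. C (1) is a prefix of H (10).


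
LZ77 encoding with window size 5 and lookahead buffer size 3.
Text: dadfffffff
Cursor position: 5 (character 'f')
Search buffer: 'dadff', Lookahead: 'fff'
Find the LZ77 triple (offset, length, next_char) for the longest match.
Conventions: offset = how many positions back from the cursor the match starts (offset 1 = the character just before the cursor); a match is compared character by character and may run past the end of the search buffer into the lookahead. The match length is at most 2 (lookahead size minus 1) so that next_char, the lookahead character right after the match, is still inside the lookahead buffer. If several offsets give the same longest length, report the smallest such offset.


Try each offset into the search buffer:
  offset=1 (pos 4, char 'f'): match length 2
  offset=2 (pos 3, char 'f'): match length 2
  offset=3 (pos 2, char 'd'): match length 0
  offset=4 (pos 1, char 'a'): match length 0
  offset=5 (pos 0, char 'd'): match length 0
Longest match has length 2, found at offsets 1, 2; take the smallest, offset 1.
next_char = character at position 5 + 2 = 7 -> 'f'

Best match: offset=1, length=2 (matching 'ff' starting at position 4)
LZ77 triple: (1, 2, 'f')


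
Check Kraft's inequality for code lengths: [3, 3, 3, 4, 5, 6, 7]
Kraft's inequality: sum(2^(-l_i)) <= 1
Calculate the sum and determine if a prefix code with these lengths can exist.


Sum = 2^(-3) + 2^(-3) + 2^(-3) + 2^(-4) + 2^(-5) + 2^(-6) + 2^(-7)
    = 0.125 + 0.125 + 0.125 + 0.0625 + 0.03125 + 0.015625 + 0.0078125
    = 63/128 = 0.4921875
Since 0.4921875 <= 1, Kraft's inequality IS satisfied.
A prefix code with these lengths CAN exist.

Kraft sum = 0.4921875. Satisfied.


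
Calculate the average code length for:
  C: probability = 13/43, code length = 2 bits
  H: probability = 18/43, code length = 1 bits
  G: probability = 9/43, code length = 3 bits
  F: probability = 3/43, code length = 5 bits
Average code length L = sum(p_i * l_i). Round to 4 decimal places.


Weighted contributions p_i * l_i:
  C: (13/43) * 2 = 26/43
  H: (18/43) * 1 = 18/43
  G: (9/43) * 3 = 27/43
  F: (3/43) * 5 = 15/43
Sum = (26 + 18 + 27 + 15)/43 = 86/43

L = 86/43 = 2.0000 bits/symbol


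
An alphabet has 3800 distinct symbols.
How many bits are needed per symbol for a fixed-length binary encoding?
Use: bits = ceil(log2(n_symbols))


log2(3800) = 11.8918
Bracket: 2^11 = 2048 < 3800 <= 2^12 = 4096
So ceil(log2(3800)) = 12

bits = ceil(log2(3800)) = ceil(11.8918) = 12 bits


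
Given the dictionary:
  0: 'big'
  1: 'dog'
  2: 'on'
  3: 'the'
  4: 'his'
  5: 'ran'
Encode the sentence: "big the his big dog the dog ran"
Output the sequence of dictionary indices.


Look up each word in the dictionary:
  'big' -> 0
  'the' -> 3
  'his' -> 4
  'big' -> 0
  'dog' -> 1
  'the' -> 3
  'dog' -> 1
  'ran' -> 5

Encoded: [0, 3, 4, 0, 1, 3, 1, 5]


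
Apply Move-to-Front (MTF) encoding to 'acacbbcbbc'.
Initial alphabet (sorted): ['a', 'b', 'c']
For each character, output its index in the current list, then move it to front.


MTF encoding:
'a': index 0 in ['a', 'b', 'c'] -> ['a', 'b', 'c']
'c': index 2 in ['a', 'b', 'c'] -> ['c', 'a', 'b']
'a': index 1 in ['c', 'a', 'b'] -> ['a', 'c', 'b']
'c': index 1 in ['a', 'c', 'b'] -> ['c', 'a', 'b']
'b': index 2 in ['c', 'a', 'b'] -> ['b', 'c', 'a']
'b': index 0 in ['b', 'c', 'a'] -> ['b', 'c', 'a']
'c': index 1 in ['b', 'c', 'a'] -> ['c', 'b', 'a']
'b': index 1 in ['c', 'b', 'a'] -> ['b', 'c', 'a']
'b': index 0 in ['b', 'c', 'a'] -> ['b', 'c', 'a']
'c': index 1 in ['b', 'c', 'a'] -> ['c', 'b', 'a']


Output: [0, 2, 1, 1, 2, 0, 1, 1, 0, 1]


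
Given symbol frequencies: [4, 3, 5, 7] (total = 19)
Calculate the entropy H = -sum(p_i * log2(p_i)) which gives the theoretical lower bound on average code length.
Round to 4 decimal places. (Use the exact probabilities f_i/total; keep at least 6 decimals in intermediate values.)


Per-symbol terms -p_i * log2(p_i) with p_i = f_i/19:
  p = 4/19 = 0.210526: log2(p) = -2.247928, -p*log2(p) = 0.473248
  p = 3/19 = 0.157895: log2(p) = -2.662965, -p*log2(p) = 0.420468
  p = 5/19 = 0.263158: log2(p) = -1.925999, -p*log2(p) = 0.506842
  p = 7/19 = 0.368421: log2(p) = -1.440573, -p*log2(p) = 0.530737
H = 0.473248 + 0.420468 + 0.506842 + 0.530737 = 1.931295

H = 1.9313 bits/symbol


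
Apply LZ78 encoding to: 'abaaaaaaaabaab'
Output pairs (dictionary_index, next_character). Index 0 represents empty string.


LZ78 encoding steps:
Dictionary: {0: ''}
Step 1: w='' (idx 0), next='a' -> output (0, 'a'), add 'a' as idx 1
Step 2: w='' (idx 0), next='b' -> output (0, 'b'), add 'b' as idx 2
Step 3: w='a' (idx 1), next='a' -> output (1, 'a'), add 'aa' as idx 3
Step 4: w='aa' (idx 3), next='a' -> output (3, 'a'), add 'aaa' as idx 4
Step 5: w='aaa' (idx 4), next='b' -> output (4, 'b'), add 'aaab' as idx 5
Step 6: w='aa' (idx 3), next='b' -> output (3, 'b'), add 'aab' as idx 6


Encoded: [(0, 'a'), (0, 'b'), (1, 'a'), (3, 'a'), (4, 'b'), (3, 'b')]


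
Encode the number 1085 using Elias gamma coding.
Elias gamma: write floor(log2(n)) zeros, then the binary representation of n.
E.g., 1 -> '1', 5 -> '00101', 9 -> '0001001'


num_bits = floor(log2(1085)) + 1 = 11
leading_zeros = num_bits - 1 = 10
binary(1085) = 10000111101

Elias gamma(1085) = '0000000000' + '10000111101' = 000000000010000111101 (21 bits)


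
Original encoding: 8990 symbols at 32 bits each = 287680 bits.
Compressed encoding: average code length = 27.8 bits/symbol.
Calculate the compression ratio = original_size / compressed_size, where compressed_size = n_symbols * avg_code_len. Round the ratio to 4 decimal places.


original_size = n_symbols * orig_bits = 8990 * 32 = 287680 bits
compressed_size = n_symbols * avg_code_len = 8990 * 27.8 = 249922.0 bits
ratio = original_size / compressed_size = 287680 / 249922.0 = 1.1511

Compression ratio = 1.1511


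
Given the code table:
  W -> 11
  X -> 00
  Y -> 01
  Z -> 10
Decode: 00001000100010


Decoding:
00 -> X
00 -> X
10 -> Z
00 -> X
10 -> Z
00 -> X
10 -> Z


Result: XXZXZXZ


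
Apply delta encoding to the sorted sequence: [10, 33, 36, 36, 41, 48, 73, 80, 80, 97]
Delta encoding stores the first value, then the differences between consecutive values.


First value: 10
Deltas:
  33 - 10 = 23
  36 - 33 = 3
  36 - 36 = 0
  41 - 36 = 5
  48 - 41 = 7
  73 - 48 = 25
  80 - 73 = 7
  80 - 80 = 0
  97 - 80 = 17


Delta encoded: [10, 23, 3, 0, 5, 7, 25, 7, 0, 17]


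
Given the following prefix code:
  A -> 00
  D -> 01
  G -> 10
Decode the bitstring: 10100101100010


Decoding step by step:
Bits 10 -> G
Bits 10 -> G
Bits 01 -> D
Bits 01 -> D
Bits 10 -> G
Bits 00 -> A
Bits 10 -> G


Decoded message: GGDDGAG


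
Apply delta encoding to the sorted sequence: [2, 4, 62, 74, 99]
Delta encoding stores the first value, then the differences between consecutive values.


First value: 2
Deltas:
  4 - 2 = 2
  62 - 4 = 58
  74 - 62 = 12
  99 - 74 = 25


Delta encoded: [2, 2, 58, 12, 25]


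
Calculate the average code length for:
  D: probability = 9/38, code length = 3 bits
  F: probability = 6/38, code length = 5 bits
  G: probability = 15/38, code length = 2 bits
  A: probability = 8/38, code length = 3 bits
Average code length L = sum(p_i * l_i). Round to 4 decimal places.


Weighted contributions p_i * l_i:
  D: (9/38) * 3 = 27/38
  F: (6/38) * 5 = 30/38
  G: (15/38) * 2 = 30/38
  A: (8/38) * 3 = 24/38
Sum = (27 + 30 + 30 + 24)/38 = 111/38

L = 111/38 = 2.9211 bits/symbol


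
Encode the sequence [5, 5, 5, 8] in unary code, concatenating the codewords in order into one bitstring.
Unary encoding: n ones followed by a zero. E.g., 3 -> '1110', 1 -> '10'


Encode each number as n ones followed by a terminating 0:
  5 -> 111110 (6 bits)
  5 -> 111110 (6 bits)
  5 -> 111110 (6 bits)
  8 -> 111111110 (9 bits)
Total length = 6 + 6 + 6 + 9 = 27 bits.

Unary([5, 5, 5, 8]) = 111110111110111110111111110 (27 bits)


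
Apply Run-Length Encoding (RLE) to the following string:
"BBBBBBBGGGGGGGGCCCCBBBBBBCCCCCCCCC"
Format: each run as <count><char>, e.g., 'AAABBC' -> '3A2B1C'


Scanning runs left to right:
  i=0: run of 'B' x 7 -> '7B'
  i=7: run of 'G' x 8 -> '8G'
  i=15: run of 'C' x 4 -> '4C'
  i=19: run of 'B' x 6 -> '6B'
  i=25: run of 'C' x 9 -> '9C'

RLE = 7B8G4C6B9C


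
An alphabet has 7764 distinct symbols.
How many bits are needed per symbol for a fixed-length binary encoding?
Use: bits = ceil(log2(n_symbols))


log2(7764) = 12.9226
Bracket: 2^12 = 4096 < 7764 <= 2^13 = 8192
So ceil(log2(7764)) = 13

bits = ceil(log2(7764)) = ceil(12.9226) = 13 bits


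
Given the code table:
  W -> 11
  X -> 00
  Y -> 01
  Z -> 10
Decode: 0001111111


Decoding:
00 -> X
01 -> Y
11 -> W
11 -> W
11 -> W


Result: XYWWW


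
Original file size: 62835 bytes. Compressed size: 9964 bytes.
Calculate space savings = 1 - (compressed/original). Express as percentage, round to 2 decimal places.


ratio = compressed/original = 9964/62835 = 0.158574
savings = 1 - ratio = 1 - 0.158574 = 0.841426
as a percentage: 0.841426 * 100 = 84.14%

Space savings = 1 - 9964/62835 = 84.14%


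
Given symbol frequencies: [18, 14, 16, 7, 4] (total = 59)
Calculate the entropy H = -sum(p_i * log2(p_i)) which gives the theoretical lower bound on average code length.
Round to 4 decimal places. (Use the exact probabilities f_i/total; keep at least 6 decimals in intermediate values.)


Per-symbol terms -p_i * log2(p_i) with p_i = f_i/59:
  p = 18/59 = 0.305085: log2(p) = -1.712718, -p*log2(p) = 0.522524
  p = 14/59 = 0.237288: log2(p) = -2.075288, -p*log2(p) = 0.492441
  p = 16/59 = 0.271186: log2(p) = -1.882643, -p*log2(p) = 0.510547
  p = 7/59 = 0.118644: log2(p) = -3.075288, -p*log2(p) = 0.364865
  p = 4/59 = 0.067797: log2(p) = -3.882643, -p*log2(p) = 0.263230
H = 0.522524 + 0.492441 + 0.510547 + 0.364865 + 0.263230 = 2.153607

H = 2.1536 bits/symbol


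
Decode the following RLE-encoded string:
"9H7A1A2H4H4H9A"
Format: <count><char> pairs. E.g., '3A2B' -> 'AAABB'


Expanding each <count><char> pair:
  9H -> 'HHHHHHHHH'
  7A -> 'AAAAAAA'
  1A -> 'A'
  2H -> 'HH'
  4H -> 'HHHH'
  4H -> 'HHHH'
  9A -> 'AAAAAAAAA'

Decoded = HHHHHHHHHAAAAAAAAHHHHHHHHHHAAAAAAAAA


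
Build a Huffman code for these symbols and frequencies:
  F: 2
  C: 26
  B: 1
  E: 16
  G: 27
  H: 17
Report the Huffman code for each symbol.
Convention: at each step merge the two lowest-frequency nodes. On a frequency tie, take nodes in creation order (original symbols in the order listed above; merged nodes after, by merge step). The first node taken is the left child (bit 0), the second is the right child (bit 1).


Huffman tree construction:
Step 1: Merge B(1) + F(2) = 3
Step 2: Merge (B+F)(3) + E(16) = 19
Step 3: Merge H(17) + ((B+F)+E)(19) = 36
Step 4: Merge C(26) + G(27) = 53
Step 5: Merge (H+((B+F)+E))(36) + (C+G)(53) = 89
Read each symbol's code off the tree from the root (left child = 0, right child = 1).

Codes:
  F: 0101 (length 4)
  C: 10 (length 2)
  B: 0100 (length 4)
  E: 011 (length 3)
  G: 11 (length 2)
  H: 00 (length 2)
Average code length: 200/89 = 2.2472 bits/symbol
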